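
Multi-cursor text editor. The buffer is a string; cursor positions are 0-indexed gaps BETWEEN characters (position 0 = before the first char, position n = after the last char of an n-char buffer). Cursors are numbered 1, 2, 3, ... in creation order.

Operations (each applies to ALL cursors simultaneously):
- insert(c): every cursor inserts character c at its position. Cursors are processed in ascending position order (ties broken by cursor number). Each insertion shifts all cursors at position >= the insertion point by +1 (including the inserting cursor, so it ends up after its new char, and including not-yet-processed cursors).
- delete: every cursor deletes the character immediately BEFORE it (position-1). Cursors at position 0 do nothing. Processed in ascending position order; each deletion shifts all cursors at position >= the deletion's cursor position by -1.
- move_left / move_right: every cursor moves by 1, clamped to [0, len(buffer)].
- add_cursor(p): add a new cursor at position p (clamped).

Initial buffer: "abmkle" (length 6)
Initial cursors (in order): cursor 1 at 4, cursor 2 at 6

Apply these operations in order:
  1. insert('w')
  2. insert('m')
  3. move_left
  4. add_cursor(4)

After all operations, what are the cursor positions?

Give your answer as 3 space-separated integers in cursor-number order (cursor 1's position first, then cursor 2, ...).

Answer: 5 9 4

Derivation:
After op 1 (insert('w')): buffer="abmkwlew" (len 8), cursors c1@5 c2@8, authorship ....1..2
After op 2 (insert('m')): buffer="abmkwmlewm" (len 10), cursors c1@6 c2@10, authorship ....11..22
After op 3 (move_left): buffer="abmkwmlewm" (len 10), cursors c1@5 c2@9, authorship ....11..22
After op 4 (add_cursor(4)): buffer="abmkwmlewm" (len 10), cursors c3@4 c1@5 c2@9, authorship ....11..22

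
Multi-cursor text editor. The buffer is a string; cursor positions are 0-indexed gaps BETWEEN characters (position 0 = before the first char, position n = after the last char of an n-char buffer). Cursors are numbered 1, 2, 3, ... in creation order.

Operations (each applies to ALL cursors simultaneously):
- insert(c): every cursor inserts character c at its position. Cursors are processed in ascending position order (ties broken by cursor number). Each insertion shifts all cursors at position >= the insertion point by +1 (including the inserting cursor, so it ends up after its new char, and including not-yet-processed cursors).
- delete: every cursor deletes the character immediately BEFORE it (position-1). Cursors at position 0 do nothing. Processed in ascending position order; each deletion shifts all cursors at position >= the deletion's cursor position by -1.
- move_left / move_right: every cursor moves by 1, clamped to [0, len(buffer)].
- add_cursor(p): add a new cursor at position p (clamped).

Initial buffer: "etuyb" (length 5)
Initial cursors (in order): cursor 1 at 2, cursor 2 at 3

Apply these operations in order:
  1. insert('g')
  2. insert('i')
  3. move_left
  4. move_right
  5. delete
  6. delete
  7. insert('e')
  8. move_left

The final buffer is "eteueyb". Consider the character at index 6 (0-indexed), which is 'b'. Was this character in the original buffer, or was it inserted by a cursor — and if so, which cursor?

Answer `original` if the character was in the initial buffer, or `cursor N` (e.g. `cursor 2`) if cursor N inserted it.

After op 1 (insert('g')): buffer="etgugyb" (len 7), cursors c1@3 c2@5, authorship ..1.2..
After op 2 (insert('i')): buffer="etgiugiyb" (len 9), cursors c1@4 c2@7, authorship ..11.22..
After op 3 (move_left): buffer="etgiugiyb" (len 9), cursors c1@3 c2@6, authorship ..11.22..
After op 4 (move_right): buffer="etgiugiyb" (len 9), cursors c1@4 c2@7, authorship ..11.22..
After op 5 (delete): buffer="etgugyb" (len 7), cursors c1@3 c2@5, authorship ..1.2..
After op 6 (delete): buffer="etuyb" (len 5), cursors c1@2 c2@3, authorship .....
After op 7 (insert('e')): buffer="eteueyb" (len 7), cursors c1@3 c2@5, authorship ..1.2..
After op 8 (move_left): buffer="eteueyb" (len 7), cursors c1@2 c2@4, authorship ..1.2..
Authorship (.=original, N=cursor N): . . 1 . 2 . .
Index 6: author = original

Answer: original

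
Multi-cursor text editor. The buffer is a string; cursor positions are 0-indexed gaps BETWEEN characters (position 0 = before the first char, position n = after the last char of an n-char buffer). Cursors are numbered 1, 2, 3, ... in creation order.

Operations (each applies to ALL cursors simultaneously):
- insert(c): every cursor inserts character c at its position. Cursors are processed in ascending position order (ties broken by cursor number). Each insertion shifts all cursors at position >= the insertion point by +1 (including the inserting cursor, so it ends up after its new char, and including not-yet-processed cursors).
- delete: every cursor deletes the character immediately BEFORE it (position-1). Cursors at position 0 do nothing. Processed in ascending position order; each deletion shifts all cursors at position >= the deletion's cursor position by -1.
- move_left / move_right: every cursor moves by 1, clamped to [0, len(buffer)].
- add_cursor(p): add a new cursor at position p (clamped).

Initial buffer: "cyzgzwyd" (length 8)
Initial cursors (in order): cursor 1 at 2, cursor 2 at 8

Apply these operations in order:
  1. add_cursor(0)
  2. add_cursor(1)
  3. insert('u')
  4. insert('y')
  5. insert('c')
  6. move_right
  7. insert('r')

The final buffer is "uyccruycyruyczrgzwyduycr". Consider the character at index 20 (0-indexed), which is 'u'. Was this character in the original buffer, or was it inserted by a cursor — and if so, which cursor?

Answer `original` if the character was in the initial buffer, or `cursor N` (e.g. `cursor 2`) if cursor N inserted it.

Answer: cursor 2

Derivation:
After op 1 (add_cursor(0)): buffer="cyzgzwyd" (len 8), cursors c3@0 c1@2 c2@8, authorship ........
After op 2 (add_cursor(1)): buffer="cyzgzwyd" (len 8), cursors c3@0 c4@1 c1@2 c2@8, authorship ........
After op 3 (insert('u')): buffer="ucuyuzgzwydu" (len 12), cursors c3@1 c4@3 c1@5 c2@12, authorship 3.4.1......2
After op 4 (insert('y')): buffer="uycuyyuyzgzwyduy" (len 16), cursors c3@2 c4@5 c1@8 c2@16, authorship 33.44.11......22
After op 5 (insert('c')): buffer="uyccuycyuyczgzwyduyc" (len 20), cursors c3@3 c4@7 c1@11 c2@20, authorship 333.444.111......222
After op 6 (move_right): buffer="uyccuycyuyczgzwyduyc" (len 20), cursors c3@4 c4@8 c1@12 c2@20, authorship 333.444.111......222
After op 7 (insert('r')): buffer="uyccruycyruyczrgzwyduycr" (len 24), cursors c3@5 c4@10 c1@15 c2@24, authorship 333.3444.4111.1.....2222
Authorship (.=original, N=cursor N): 3 3 3 . 3 4 4 4 . 4 1 1 1 . 1 . . . . . 2 2 2 2
Index 20: author = 2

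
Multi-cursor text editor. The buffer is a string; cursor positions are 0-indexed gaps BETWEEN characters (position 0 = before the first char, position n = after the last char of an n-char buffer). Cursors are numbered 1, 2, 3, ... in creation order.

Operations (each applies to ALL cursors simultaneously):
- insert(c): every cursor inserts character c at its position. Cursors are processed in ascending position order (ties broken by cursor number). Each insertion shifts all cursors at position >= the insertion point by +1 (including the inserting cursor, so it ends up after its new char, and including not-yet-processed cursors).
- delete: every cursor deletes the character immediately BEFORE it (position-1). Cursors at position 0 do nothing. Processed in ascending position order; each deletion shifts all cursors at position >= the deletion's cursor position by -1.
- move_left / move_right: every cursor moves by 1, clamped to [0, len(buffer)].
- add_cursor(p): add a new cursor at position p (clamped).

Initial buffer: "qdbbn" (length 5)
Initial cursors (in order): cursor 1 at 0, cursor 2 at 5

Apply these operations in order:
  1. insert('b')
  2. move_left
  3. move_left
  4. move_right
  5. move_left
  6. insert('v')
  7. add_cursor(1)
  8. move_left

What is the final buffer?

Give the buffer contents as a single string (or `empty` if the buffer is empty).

After op 1 (insert('b')): buffer="bqdbbnb" (len 7), cursors c1@1 c2@7, authorship 1.....2
After op 2 (move_left): buffer="bqdbbnb" (len 7), cursors c1@0 c2@6, authorship 1.....2
After op 3 (move_left): buffer="bqdbbnb" (len 7), cursors c1@0 c2@5, authorship 1.....2
After op 4 (move_right): buffer="bqdbbnb" (len 7), cursors c1@1 c2@6, authorship 1.....2
After op 5 (move_left): buffer="bqdbbnb" (len 7), cursors c1@0 c2@5, authorship 1.....2
After op 6 (insert('v')): buffer="vbqdbbvnb" (len 9), cursors c1@1 c2@7, authorship 11....2.2
After op 7 (add_cursor(1)): buffer="vbqdbbvnb" (len 9), cursors c1@1 c3@1 c2@7, authorship 11....2.2
After op 8 (move_left): buffer="vbqdbbvnb" (len 9), cursors c1@0 c3@0 c2@6, authorship 11....2.2

Answer: vbqdbbvnb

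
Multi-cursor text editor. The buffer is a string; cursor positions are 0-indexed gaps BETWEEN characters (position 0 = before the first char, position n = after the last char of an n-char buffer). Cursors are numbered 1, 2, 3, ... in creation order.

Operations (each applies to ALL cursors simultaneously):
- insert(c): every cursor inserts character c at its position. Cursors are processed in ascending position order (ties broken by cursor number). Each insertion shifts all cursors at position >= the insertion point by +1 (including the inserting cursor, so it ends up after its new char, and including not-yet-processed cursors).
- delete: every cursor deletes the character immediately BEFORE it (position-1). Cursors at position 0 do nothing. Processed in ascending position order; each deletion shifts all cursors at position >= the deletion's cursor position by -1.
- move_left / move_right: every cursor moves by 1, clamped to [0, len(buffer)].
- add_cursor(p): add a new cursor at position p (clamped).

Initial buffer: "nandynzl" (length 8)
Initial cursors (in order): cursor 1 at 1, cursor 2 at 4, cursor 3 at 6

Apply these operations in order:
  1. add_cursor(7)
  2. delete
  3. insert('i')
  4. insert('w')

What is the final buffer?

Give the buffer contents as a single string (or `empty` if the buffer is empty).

After op 1 (add_cursor(7)): buffer="nandynzl" (len 8), cursors c1@1 c2@4 c3@6 c4@7, authorship ........
After op 2 (delete): buffer="anyl" (len 4), cursors c1@0 c2@2 c3@3 c4@3, authorship ....
After op 3 (insert('i')): buffer="ianiyiil" (len 8), cursors c1@1 c2@4 c3@7 c4@7, authorship 1..2.34.
After op 4 (insert('w')): buffer="iwaniwyiiwwl" (len 12), cursors c1@2 c2@6 c3@11 c4@11, authorship 11..22.3434.

Answer: iwaniwyiiwwl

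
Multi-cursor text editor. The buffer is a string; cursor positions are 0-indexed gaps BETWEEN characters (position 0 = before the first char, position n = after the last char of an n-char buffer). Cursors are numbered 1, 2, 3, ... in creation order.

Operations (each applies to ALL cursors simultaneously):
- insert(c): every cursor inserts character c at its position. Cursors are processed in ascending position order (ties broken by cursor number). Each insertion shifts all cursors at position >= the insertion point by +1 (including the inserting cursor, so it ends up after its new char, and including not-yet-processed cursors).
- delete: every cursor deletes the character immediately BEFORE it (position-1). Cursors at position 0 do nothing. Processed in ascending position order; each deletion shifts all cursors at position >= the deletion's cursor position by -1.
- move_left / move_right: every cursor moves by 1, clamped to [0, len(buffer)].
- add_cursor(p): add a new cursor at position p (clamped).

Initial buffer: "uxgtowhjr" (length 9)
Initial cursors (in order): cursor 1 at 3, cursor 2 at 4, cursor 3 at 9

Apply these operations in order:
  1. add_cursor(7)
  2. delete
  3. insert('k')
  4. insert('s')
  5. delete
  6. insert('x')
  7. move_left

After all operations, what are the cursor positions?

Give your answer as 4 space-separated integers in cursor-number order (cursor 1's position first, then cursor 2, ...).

Answer: 5 5 12 9

Derivation:
After op 1 (add_cursor(7)): buffer="uxgtowhjr" (len 9), cursors c1@3 c2@4 c4@7 c3@9, authorship .........
After op 2 (delete): buffer="uxowj" (len 5), cursors c1@2 c2@2 c4@4 c3@5, authorship .....
After op 3 (insert('k')): buffer="uxkkowkjk" (len 9), cursors c1@4 c2@4 c4@7 c3@9, authorship ..12..4.3
After op 4 (insert('s')): buffer="uxkkssowksjks" (len 13), cursors c1@6 c2@6 c4@10 c3@13, authorship ..1212..44.33
After op 5 (delete): buffer="uxkkowkjk" (len 9), cursors c1@4 c2@4 c4@7 c3@9, authorship ..12..4.3
After op 6 (insert('x')): buffer="uxkkxxowkxjkx" (len 13), cursors c1@6 c2@6 c4@10 c3@13, authorship ..1212..44.33
After op 7 (move_left): buffer="uxkkxxowkxjkx" (len 13), cursors c1@5 c2@5 c4@9 c3@12, authorship ..1212..44.33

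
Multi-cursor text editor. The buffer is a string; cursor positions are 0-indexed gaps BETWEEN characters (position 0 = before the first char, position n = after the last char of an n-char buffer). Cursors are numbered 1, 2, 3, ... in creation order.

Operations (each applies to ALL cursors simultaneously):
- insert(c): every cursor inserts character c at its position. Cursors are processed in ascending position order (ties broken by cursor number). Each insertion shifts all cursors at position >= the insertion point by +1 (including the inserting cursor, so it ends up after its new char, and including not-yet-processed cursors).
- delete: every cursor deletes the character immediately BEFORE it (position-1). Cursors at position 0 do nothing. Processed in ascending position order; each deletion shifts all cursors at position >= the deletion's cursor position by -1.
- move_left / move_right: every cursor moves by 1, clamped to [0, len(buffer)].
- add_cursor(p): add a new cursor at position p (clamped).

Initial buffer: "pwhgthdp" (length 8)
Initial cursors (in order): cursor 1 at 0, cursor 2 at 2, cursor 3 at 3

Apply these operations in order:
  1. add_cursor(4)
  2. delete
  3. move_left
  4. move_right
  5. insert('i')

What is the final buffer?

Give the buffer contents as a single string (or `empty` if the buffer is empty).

Answer: piiiithdp

Derivation:
After op 1 (add_cursor(4)): buffer="pwhgthdp" (len 8), cursors c1@0 c2@2 c3@3 c4@4, authorship ........
After op 2 (delete): buffer="pthdp" (len 5), cursors c1@0 c2@1 c3@1 c4@1, authorship .....
After op 3 (move_left): buffer="pthdp" (len 5), cursors c1@0 c2@0 c3@0 c4@0, authorship .....
After op 4 (move_right): buffer="pthdp" (len 5), cursors c1@1 c2@1 c3@1 c4@1, authorship .....
After op 5 (insert('i')): buffer="piiiithdp" (len 9), cursors c1@5 c2@5 c3@5 c4@5, authorship .1234....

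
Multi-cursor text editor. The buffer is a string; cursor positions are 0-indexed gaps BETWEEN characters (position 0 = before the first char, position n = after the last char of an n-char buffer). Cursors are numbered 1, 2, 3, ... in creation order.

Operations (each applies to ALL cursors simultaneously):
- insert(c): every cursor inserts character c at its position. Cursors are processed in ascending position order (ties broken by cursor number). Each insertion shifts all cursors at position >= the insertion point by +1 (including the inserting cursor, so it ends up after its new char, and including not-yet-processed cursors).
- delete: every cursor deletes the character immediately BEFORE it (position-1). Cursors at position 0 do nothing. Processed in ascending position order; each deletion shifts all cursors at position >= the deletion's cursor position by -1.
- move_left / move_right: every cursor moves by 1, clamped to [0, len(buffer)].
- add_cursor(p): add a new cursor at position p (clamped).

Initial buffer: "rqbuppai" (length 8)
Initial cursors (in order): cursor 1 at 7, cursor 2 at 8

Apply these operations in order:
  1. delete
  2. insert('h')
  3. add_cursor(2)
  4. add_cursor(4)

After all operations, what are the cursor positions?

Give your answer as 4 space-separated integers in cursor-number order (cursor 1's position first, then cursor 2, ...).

Answer: 8 8 2 4

Derivation:
After op 1 (delete): buffer="rqbupp" (len 6), cursors c1@6 c2@6, authorship ......
After op 2 (insert('h')): buffer="rqbupphh" (len 8), cursors c1@8 c2@8, authorship ......12
After op 3 (add_cursor(2)): buffer="rqbupphh" (len 8), cursors c3@2 c1@8 c2@8, authorship ......12
After op 4 (add_cursor(4)): buffer="rqbupphh" (len 8), cursors c3@2 c4@4 c1@8 c2@8, authorship ......12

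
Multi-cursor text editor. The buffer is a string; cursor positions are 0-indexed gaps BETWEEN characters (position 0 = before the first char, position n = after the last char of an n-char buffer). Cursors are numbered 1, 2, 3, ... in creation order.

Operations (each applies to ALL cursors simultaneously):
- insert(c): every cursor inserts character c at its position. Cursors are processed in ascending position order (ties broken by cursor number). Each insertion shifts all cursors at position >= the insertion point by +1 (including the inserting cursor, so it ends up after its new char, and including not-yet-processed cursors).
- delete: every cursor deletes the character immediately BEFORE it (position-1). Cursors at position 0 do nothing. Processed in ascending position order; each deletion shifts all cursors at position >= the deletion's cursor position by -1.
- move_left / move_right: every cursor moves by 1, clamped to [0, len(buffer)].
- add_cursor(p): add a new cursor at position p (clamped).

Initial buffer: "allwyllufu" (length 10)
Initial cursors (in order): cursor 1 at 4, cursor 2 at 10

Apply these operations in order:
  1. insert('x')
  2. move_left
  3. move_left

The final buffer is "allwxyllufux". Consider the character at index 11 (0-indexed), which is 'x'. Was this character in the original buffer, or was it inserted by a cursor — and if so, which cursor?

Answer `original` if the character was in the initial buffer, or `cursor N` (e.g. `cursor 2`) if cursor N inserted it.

After op 1 (insert('x')): buffer="allwxyllufux" (len 12), cursors c1@5 c2@12, authorship ....1......2
After op 2 (move_left): buffer="allwxyllufux" (len 12), cursors c1@4 c2@11, authorship ....1......2
After op 3 (move_left): buffer="allwxyllufux" (len 12), cursors c1@3 c2@10, authorship ....1......2
Authorship (.=original, N=cursor N): . . . . 1 . . . . . . 2
Index 11: author = 2

Answer: cursor 2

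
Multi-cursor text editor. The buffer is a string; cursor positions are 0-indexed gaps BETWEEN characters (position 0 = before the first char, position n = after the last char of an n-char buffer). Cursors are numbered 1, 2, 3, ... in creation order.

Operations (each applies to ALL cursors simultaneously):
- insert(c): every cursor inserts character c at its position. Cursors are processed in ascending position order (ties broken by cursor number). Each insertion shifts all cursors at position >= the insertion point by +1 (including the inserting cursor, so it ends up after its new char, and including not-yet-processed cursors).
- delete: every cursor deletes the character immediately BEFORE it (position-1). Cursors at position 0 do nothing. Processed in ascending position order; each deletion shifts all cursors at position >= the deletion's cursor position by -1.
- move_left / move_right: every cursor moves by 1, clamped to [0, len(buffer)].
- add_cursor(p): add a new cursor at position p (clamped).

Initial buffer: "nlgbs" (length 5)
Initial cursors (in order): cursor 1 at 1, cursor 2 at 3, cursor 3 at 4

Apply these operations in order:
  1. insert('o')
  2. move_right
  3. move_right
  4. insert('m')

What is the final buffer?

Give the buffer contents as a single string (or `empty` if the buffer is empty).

After op 1 (insert('o')): buffer="nolgobos" (len 8), cursors c1@2 c2@5 c3@7, authorship .1..2.3.
After op 2 (move_right): buffer="nolgobos" (len 8), cursors c1@3 c2@6 c3@8, authorship .1..2.3.
After op 3 (move_right): buffer="nolgobos" (len 8), cursors c1@4 c2@7 c3@8, authorship .1..2.3.
After op 4 (insert('m')): buffer="nolgmobomsm" (len 11), cursors c1@5 c2@9 c3@11, authorship .1..12.32.3

Answer: nolgmobomsm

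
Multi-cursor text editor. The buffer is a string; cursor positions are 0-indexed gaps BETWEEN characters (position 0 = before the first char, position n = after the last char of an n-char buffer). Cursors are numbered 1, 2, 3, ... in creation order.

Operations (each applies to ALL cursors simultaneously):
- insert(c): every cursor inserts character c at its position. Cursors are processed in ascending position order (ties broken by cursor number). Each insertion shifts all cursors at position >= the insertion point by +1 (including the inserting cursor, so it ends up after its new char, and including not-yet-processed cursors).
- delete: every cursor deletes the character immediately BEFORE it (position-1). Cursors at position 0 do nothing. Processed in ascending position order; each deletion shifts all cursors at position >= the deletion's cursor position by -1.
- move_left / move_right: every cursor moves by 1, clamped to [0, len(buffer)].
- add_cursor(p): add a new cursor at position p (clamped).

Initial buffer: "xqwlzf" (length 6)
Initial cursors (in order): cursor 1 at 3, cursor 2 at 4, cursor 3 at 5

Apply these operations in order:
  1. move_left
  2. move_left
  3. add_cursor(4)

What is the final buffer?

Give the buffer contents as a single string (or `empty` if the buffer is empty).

After op 1 (move_left): buffer="xqwlzf" (len 6), cursors c1@2 c2@3 c3@4, authorship ......
After op 2 (move_left): buffer="xqwlzf" (len 6), cursors c1@1 c2@2 c3@3, authorship ......
After op 3 (add_cursor(4)): buffer="xqwlzf" (len 6), cursors c1@1 c2@2 c3@3 c4@4, authorship ......

Answer: xqwlzf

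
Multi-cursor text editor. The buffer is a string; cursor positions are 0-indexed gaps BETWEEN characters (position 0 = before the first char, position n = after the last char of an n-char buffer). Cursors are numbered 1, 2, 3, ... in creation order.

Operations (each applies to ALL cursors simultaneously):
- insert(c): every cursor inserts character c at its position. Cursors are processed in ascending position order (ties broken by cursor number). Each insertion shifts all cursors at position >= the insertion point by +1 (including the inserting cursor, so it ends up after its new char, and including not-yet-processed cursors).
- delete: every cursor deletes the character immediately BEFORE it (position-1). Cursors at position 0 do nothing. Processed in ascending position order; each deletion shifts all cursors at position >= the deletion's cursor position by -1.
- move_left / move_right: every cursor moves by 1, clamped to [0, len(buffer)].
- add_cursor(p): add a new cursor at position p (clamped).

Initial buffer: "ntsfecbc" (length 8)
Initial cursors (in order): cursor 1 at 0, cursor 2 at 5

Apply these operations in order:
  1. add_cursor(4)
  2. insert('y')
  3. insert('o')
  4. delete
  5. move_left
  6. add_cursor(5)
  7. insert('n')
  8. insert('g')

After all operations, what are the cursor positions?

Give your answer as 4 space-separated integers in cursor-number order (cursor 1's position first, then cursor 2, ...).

After op 1 (add_cursor(4)): buffer="ntsfecbc" (len 8), cursors c1@0 c3@4 c2@5, authorship ........
After op 2 (insert('y')): buffer="yntsfyeycbc" (len 11), cursors c1@1 c3@6 c2@8, authorship 1....3.2...
After op 3 (insert('o')): buffer="yontsfyoeyocbc" (len 14), cursors c1@2 c3@8 c2@11, authorship 11....33.22...
After op 4 (delete): buffer="yntsfyeycbc" (len 11), cursors c1@1 c3@6 c2@8, authorship 1....3.2...
After op 5 (move_left): buffer="yntsfyeycbc" (len 11), cursors c1@0 c3@5 c2@7, authorship 1....3.2...
After op 6 (add_cursor(5)): buffer="yntsfyeycbc" (len 11), cursors c1@0 c3@5 c4@5 c2@7, authorship 1....3.2...
After op 7 (insert('n')): buffer="nyntsfnnyenycbc" (len 15), cursors c1@1 c3@8 c4@8 c2@11, authorship 11....343.22...
After op 8 (insert('g')): buffer="ngyntsfnnggyengycbc" (len 19), cursors c1@2 c3@11 c4@11 c2@15, authorship 111....34343.222...

Answer: 2 15 11 11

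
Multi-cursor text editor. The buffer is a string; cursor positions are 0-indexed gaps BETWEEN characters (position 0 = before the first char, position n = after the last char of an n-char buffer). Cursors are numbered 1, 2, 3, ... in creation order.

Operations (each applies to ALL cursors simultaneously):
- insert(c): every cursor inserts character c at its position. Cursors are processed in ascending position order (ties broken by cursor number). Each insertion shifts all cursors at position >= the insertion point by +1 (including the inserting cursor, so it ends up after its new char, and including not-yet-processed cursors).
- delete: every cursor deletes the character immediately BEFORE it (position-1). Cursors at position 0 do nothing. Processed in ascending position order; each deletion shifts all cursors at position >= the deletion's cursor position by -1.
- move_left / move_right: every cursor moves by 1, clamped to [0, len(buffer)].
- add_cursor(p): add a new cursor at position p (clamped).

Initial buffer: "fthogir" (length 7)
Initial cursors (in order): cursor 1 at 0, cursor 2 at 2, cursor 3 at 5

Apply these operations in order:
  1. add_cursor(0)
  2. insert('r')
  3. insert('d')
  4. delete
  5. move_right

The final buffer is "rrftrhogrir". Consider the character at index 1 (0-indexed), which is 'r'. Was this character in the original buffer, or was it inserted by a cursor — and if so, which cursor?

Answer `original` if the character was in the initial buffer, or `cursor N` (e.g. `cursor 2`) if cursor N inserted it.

Answer: cursor 4

Derivation:
After op 1 (add_cursor(0)): buffer="fthogir" (len 7), cursors c1@0 c4@0 c2@2 c3@5, authorship .......
After op 2 (insert('r')): buffer="rrftrhogrir" (len 11), cursors c1@2 c4@2 c2@5 c3@9, authorship 14..2...3..
After op 3 (insert('d')): buffer="rrddftrdhogrdir" (len 15), cursors c1@4 c4@4 c2@8 c3@13, authorship 1414..22...33..
After op 4 (delete): buffer="rrftrhogrir" (len 11), cursors c1@2 c4@2 c2@5 c3@9, authorship 14..2...3..
After op 5 (move_right): buffer="rrftrhogrir" (len 11), cursors c1@3 c4@3 c2@6 c3@10, authorship 14..2...3..
Authorship (.=original, N=cursor N): 1 4 . . 2 . . . 3 . .
Index 1: author = 4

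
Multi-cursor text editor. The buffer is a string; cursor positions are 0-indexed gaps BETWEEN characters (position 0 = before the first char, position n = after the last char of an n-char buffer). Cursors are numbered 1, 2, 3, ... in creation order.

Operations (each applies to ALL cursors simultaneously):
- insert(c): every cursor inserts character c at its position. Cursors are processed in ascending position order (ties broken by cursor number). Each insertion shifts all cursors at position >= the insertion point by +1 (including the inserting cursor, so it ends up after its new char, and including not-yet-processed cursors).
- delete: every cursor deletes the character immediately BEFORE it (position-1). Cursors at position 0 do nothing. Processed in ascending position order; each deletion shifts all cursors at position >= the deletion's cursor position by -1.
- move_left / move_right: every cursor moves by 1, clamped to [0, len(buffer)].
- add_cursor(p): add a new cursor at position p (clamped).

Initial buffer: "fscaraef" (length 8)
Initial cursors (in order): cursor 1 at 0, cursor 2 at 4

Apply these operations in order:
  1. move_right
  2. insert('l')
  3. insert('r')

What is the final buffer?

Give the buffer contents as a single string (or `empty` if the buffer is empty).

Answer: flrscarlraef

Derivation:
After op 1 (move_right): buffer="fscaraef" (len 8), cursors c1@1 c2@5, authorship ........
After op 2 (insert('l')): buffer="flscarlaef" (len 10), cursors c1@2 c2@7, authorship .1....2...
After op 3 (insert('r')): buffer="flrscarlraef" (len 12), cursors c1@3 c2@9, authorship .11....22...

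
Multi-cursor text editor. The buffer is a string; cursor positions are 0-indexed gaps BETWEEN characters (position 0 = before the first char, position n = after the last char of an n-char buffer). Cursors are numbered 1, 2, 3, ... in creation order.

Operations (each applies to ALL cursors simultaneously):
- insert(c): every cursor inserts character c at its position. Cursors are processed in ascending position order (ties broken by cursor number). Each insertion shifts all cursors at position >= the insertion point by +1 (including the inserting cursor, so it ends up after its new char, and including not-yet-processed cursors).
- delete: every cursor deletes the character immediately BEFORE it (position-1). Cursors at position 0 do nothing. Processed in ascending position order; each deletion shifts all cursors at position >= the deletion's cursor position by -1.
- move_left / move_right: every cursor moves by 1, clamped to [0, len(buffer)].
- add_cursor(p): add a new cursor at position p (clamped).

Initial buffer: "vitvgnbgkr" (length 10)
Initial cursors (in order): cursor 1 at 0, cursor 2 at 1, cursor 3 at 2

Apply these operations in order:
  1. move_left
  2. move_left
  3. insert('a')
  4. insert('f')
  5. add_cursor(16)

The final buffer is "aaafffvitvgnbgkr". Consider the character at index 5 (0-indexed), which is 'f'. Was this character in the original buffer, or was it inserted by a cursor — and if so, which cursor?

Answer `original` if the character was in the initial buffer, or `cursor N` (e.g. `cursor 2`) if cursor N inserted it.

After op 1 (move_left): buffer="vitvgnbgkr" (len 10), cursors c1@0 c2@0 c3@1, authorship ..........
After op 2 (move_left): buffer="vitvgnbgkr" (len 10), cursors c1@0 c2@0 c3@0, authorship ..........
After op 3 (insert('a')): buffer="aaavitvgnbgkr" (len 13), cursors c1@3 c2@3 c3@3, authorship 123..........
After op 4 (insert('f')): buffer="aaafffvitvgnbgkr" (len 16), cursors c1@6 c2@6 c3@6, authorship 123123..........
After op 5 (add_cursor(16)): buffer="aaafffvitvgnbgkr" (len 16), cursors c1@6 c2@6 c3@6 c4@16, authorship 123123..........
Authorship (.=original, N=cursor N): 1 2 3 1 2 3 . . . . . . . . . .
Index 5: author = 3

Answer: cursor 3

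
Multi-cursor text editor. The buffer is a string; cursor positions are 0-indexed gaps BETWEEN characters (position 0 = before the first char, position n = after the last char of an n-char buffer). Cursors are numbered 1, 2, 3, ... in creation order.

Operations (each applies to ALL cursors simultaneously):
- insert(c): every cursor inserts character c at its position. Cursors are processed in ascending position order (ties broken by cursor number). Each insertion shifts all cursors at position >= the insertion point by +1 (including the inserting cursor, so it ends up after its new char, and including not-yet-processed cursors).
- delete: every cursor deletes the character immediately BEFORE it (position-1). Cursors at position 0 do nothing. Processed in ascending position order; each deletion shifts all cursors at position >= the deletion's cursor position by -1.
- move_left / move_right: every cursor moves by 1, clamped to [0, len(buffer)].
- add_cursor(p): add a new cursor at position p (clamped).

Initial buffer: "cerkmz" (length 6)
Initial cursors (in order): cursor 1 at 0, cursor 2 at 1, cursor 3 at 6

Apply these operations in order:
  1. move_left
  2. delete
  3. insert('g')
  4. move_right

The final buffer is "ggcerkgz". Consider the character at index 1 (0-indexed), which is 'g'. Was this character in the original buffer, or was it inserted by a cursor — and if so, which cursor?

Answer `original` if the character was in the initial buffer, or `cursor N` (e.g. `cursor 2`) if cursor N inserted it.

Answer: cursor 2

Derivation:
After op 1 (move_left): buffer="cerkmz" (len 6), cursors c1@0 c2@0 c3@5, authorship ......
After op 2 (delete): buffer="cerkz" (len 5), cursors c1@0 c2@0 c3@4, authorship .....
After op 3 (insert('g')): buffer="ggcerkgz" (len 8), cursors c1@2 c2@2 c3@7, authorship 12....3.
After op 4 (move_right): buffer="ggcerkgz" (len 8), cursors c1@3 c2@3 c3@8, authorship 12....3.
Authorship (.=original, N=cursor N): 1 2 . . . . 3 .
Index 1: author = 2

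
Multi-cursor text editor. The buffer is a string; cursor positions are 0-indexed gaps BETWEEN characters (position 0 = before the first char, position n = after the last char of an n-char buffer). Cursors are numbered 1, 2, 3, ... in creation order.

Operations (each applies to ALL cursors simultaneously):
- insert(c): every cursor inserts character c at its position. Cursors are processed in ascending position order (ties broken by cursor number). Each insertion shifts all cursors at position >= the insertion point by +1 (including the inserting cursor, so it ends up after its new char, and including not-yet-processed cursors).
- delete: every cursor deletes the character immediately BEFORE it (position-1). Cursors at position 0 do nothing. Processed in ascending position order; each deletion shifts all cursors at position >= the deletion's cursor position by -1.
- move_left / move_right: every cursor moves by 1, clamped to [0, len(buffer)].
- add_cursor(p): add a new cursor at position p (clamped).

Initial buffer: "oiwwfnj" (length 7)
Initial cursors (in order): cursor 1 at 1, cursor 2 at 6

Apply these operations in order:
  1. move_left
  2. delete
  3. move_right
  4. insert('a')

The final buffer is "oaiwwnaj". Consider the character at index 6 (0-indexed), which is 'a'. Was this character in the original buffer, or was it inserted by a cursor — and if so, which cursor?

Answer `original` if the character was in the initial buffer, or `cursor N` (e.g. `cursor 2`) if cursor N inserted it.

After op 1 (move_left): buffer="oiwwfnj" (len 7), cursors c1@0 c2@5, authorship .......
After op 2 (delete): buffer="oiwwnj" (len 6), cursors c1@0 c2@4, authorship ......
After op 3 (move_right): buffer="oiwwnj" (len 6), cursors c1@1 c2@5, authorship ......
After op 4 (insert('a')): buffer="oaiwwnaj" (len 8), cursors c1@2 c2@7, authorship .1....2.
Authorship (.=original, N=cursor N): . 1 . . . . 2 .
Index 6: author = 2

Answer: cursor 2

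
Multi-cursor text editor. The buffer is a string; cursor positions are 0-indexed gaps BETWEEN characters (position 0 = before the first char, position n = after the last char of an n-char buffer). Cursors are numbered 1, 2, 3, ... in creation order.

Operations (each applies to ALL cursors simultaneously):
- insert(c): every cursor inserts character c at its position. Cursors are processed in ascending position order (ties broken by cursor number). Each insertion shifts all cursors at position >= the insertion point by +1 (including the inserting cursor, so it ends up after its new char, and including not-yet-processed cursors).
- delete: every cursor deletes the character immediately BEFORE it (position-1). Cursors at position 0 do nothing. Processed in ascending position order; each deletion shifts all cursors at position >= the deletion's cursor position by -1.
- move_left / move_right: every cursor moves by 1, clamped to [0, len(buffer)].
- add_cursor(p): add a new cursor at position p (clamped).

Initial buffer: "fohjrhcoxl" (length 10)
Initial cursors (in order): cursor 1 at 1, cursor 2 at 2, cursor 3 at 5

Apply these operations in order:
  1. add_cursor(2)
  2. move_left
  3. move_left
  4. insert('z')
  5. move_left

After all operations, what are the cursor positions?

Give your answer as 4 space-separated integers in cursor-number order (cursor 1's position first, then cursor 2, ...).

After op 1 (add_cursor(2)): buffer="fohjrhcoxl" (len 10), cursors c1@1 c2@2 c4@2 c3@5, authorship ..........
After op 2 (move_left): buffer="fohjrhcoxl" (len 10), cursors c1@0 c2@1 c4@1 c3@4, authorship ..........
After op 3 (move_left): buffer="fohjrhcoxl" (len 10), cursors c1@0 c2@0 c4@0 c3@3, authorship ..........
After op 4 (insert('z')): buffer="zzzfohzjrhcoxl" (len 14), cursors c1@3 c2@3 c4@3 c3@7, authorship 124...3.......
After op 5 (move_left): buffer="zzzfohzjrhcoxl" (len 14), cursors c1@2 c2@2 c4@2 c3@6, authorship 124...3.......

Answer: 2 2 6 2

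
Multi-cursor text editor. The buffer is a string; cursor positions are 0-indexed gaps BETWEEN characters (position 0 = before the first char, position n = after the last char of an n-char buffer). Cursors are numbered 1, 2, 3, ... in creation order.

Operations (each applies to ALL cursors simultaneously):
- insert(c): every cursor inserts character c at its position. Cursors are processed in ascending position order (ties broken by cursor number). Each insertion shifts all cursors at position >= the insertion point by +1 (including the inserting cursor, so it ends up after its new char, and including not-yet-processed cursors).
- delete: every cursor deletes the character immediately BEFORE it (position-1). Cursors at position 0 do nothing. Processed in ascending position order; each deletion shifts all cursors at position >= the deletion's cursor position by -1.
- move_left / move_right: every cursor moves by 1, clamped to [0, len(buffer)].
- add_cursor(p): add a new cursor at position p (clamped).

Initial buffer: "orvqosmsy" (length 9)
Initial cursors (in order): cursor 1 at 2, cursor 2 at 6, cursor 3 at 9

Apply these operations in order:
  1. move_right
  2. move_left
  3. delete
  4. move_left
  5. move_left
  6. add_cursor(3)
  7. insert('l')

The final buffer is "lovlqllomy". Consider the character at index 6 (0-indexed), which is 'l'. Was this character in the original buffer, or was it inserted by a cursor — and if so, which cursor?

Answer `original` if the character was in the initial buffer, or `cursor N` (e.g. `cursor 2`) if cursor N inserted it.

Answer: cursor 4

Derivation:
After op 1 (move_right): buffer="orvqosmsy" (len 9), cursors c1@3 c2@7 c3@9, authorship .........
After op 2 (move_left): buffer="orvqosmsy" (len 9), cursors c1@2 c2@6 c3@8, authorship .........
After op 3 (delete): buffer="ovqomy" (len 6), cursors c1@1 c2@4 c3@5, authorship ......
After op 4 (move_left): buffer="ovqomy" (len 6), cursors c1@0 c2@3 c3@4, authorship ......
After op 5 (move_left): buffer="ovqomy" (len 6), cursors c1@0 c2@2 c3@3, authorship ......
After op 6 (add_cursor(3)): buffer="ovqomy" (len 6), cursors c1@0 c2@2 c3@3 c4@3, authorship ......
After op 7 (insert('l')): buffer="lovlqllomy" (len 10), cursors c1@1 c2@4 c3@7 c4@7, authorship 1..2.34...
Authorship (.=original, N=cursor N): 1 . . 2 . 3 4 . . .
Index 6: author = 4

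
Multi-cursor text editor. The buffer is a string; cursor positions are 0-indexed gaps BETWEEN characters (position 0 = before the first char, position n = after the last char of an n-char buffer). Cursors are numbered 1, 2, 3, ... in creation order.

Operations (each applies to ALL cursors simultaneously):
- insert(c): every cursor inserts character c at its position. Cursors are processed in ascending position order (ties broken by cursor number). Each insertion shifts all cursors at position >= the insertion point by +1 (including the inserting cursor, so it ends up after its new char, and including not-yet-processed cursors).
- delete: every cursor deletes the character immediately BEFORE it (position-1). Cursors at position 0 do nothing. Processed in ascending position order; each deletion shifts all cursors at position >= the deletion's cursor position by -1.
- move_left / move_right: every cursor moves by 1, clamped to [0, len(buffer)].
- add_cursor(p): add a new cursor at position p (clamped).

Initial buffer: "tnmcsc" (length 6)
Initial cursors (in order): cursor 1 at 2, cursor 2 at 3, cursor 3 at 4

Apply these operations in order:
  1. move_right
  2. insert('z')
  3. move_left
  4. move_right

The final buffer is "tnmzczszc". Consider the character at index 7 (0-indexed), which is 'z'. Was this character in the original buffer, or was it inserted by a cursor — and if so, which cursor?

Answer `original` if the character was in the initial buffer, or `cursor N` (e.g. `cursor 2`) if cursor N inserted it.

After op 1 (move_right): buffer="tnmcsc" (len 6), cursors c1@3 c2@4 c3@5, authorship ......
After op 2 (insert('z')): buffer="tnmzczszc" (len 9), cursors c1@4 c2@6 c3@8, authorship ...1.2.3.
After op 3 (move_left): buffer="tnmzczszc" (len 9), cursors c1@3 c2@5 c3@7, authorship ...1.2.3.
After op 4 (move_right): buffer="tnmzczszc" (len 9), cursors c1@4 c2@6 c3@8, authorship ...1.2.3.
Authorship (.=original, N=cursor N): . . . 1 . 2 . 3 .
Index 7: author = 3

Answer: cursor 3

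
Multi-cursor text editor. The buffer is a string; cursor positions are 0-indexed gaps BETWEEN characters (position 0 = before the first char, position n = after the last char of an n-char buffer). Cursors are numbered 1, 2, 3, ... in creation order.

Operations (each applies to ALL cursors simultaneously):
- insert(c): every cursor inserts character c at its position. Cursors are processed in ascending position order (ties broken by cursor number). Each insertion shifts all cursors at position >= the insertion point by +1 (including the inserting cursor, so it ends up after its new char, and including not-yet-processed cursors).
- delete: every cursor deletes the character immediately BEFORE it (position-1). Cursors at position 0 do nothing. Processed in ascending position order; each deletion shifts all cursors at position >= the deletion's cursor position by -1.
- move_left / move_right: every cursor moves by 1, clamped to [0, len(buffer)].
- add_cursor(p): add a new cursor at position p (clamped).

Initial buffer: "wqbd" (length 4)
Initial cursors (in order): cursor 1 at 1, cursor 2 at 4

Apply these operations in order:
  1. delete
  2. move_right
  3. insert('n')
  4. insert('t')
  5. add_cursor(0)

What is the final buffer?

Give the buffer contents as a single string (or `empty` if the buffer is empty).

After op 1 (delete): buffer="qb" (len 2), cursors c1@0 c2@2, authorship ..
After op 2 (move_right): buffer="qb" (len 2), cursors c1@1 c2@2, authorship ..
After op 3 (insert('n')): buffer="qnbn" (len 4), cursors c1@2 c2@4, authorship .1.2
After op 4 (insert('t')): buffer="qntbnt" (len 6), cursors c1@3 c2@6, authorship .11.22
After op 5 (add_cursor(0)): buffer="qntbnt" (len 6), cursors c3@0 c1@3 c2@6, authorship .11.22

Answer: qntbnt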